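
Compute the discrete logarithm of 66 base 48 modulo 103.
78

Baby-step giant-step with step n = ⌈√103⌉ = 11.
Baby steps 48^j mod 103 (j:value) for j=0..10: 0:1, 1:48, 2:38, 3:73, 4:2, 5:96, 6:76, 7:43, 8:4, 9:89, 10:49.
Giant-step multiplier: 48^(-11) ≡ 48^(102-11) = 48^91 ≡ 6 (mod 103).
Giant steps γ_i = 66·6^i mod 103: γ_0=66, γ_1=87, γ_2=7, γ_3=42, γ_4=46, γ_5=70, γ_6=8, γ_7=48 (in table at j=1).
x = i·n + j = 7·11 + 1 = 78.
Check: 48^78 ≡ 66 (mod 103).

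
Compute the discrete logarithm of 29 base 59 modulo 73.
7

Baby-step giant-step with step n = ⌈√73⌉ = 9.
Baby steps 59^j mod 73 (j:value) for j=0..8: 0:1, 1:59, 2:50, 3:30, 4:18, 5:40, 6:24, 7:29, 8:32.
h = 29 is already in the table at j=7, so x = 7.
Check: 59^7 ≡ 29 (mod 73).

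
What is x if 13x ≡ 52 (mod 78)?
x ≡ 4 (mod 6)

gcd(13, 78) = 13, which divides 52, so solutions exist.
Divide through by 13: x ≡ 4 (mod 6).
The coefficient of x is now 1, so x ≡ 4 (mod 6).
Check: 13 × 4 = 52 ≡ 52 (mod 78).
x ≡ 4 (mod 6), giving 13 solutions mod 78.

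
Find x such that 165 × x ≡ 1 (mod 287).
247

gcd(165, 287) = 1, so the inverse exists.
Extended Euclidean algorithm on (287, 165):
287 = 1 × 165 + 122  ⟹  122 = (1)·287 + (-1)·165
165 = 1 × 122 + 43  ⟹  43 = (-1)·287 + (2)·165
122 = 2 × 43 + 36  ⟹  36 = (3)·287 + (-5)·165
43 = 1 × 36 + 7  ⟹  7 = (-4)·287 + (7)·165
36 = 5 × 7 + 1  ⟹  1 = (23)·287 + (-40)·165
So (-40)·165 ≡ 1 (mod 287), i.e. 165^(-1) ≡ -40 ≡ 247 (mod 287).
Check: 165 × 247 = 40755 ≡ 1 (mod 287)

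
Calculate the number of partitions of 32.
8349

p(n) counts ways to write n as a sum of positive integers (order ignored).
Euler's pentagonal recurrence: p(k) = p(k-1) + p(k-2) - p(k-5) - p(k-7) + p(k-12) + p(k-15) - ... (offsets j(3j∓1)/2, signs ++--, p(0)=1, p(<0)=0).
DP table for k = 0..31: p(0)=1, p(1)=1, p(2)=2, p(3)=3, p(4)=5, p(5)=7, p(6)=11, p(7)=15, p(8)=22, p(9)=30, p(10)=42, p(11)=56, p(12)=77, p(13)=101, p(14)=135, p(15)=176, p(16)=231, p(17)=297, p(18)=385, p(19)=490, p(20)=627, p(21)=792, p(22)=1002, p(23)=1255, p(24)=1575, p(25)=1958, p(26)=2436, p(27)=3010, p(28)=3718, p(29)=4565, p(30)=5604, p(31)=6842.
Final step: p(32) = p(31) + p(30) - p(27) - p(25) + p(20) + p(17) - p(10) - p(6)
= 6842 + 5604 - 3010 - 1958 + 627 + 297 - 42 - 11
= 8349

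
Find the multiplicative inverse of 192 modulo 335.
253

gcd(192, 335) = 1, so the inverse exists.
Extended Euclidean algorithm on (335, 192):
335 = 1 × 192 + 143  ⟹  143 = (1)·335 + (-1)·192
192 = 1 × 143 + 49  ⟹  49 = (-1)·335 + (2)·192
143 = 2 × 49 + 45  ⟹  45 = (3)·335 + (-5)·192
49 = 1 × 45 + 4  ⟹  4 = (-4)·335 + (7)·192
45 = 11 × 4 + 1  ⟹  1 = (47)·335 + (-82)·192
So (-82)·192 ≡ 1 (mod 335), i.e. 192^(-1) ≡ -82 ≡ 253 (mod 335).
Check: 192 × 253 = 48576 ≡ 1 (mod 335)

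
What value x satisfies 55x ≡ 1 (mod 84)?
55

gcd(55, 84) = 1, so the inverse exists.
Extended Euclidean algorithm on (84, 55):
84 = 1 × 55 + 29  ⟹  29 = (1)·84 + (-1)·55
55 = 1 × 29 + 26  ⟹  26 = (-1)·84 + (2)·55
29 = 1 × 26 + 3  ⟹  3 = (2)·84 + (-3)·55
26 = 8 × 3 + 2  ⟹  2 = (-17)·84 + (26)·55
3 = 1 × 2 + 1  ⟹  1 = (19)·84 + (-29)·55
So (-29)·55 ≡ 1 (mod 84), i.e. 55^(-1) ≡ -29 ≡ 55 (mod 84).
Check: 55 × 55 = 3025 ≡ 1 (mod 84)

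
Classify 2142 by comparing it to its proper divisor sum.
abundant

Proper divisors of 2142: sum = 1 + 2 + 3 + 6 + 7 + 9 + 14 + 17 + ... + 306 + 357 + 714 + 1071 (23 divisors) = 3474
Since 3474 > 2142, 2142 is abundant.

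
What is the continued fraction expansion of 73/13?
[5; 1, 1, 1, 1, 2]

Euclidean algorithm steps:
73 = 5 × 13 + 8
13 = 1 × 8 + 5
8 = 1 × 5 + 3
5 = 1 × 3 + 2
3 = 1 × 2 + 1
2 = 2 × 1 + 0
Continued fraction: [5; 1, 1, 1, 1, 2]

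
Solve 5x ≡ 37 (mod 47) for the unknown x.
x ≡ 45 (mod 47)

gcd(5, 47) = 1, which divides 37, so solutions exist.
Find 5^(-1) mod 47 by the extended Euclidean algorithm:
47 = 9 × 5 + 2  ⟹  2 = (1)·47 + (-9)·5
5 = 2 × 2 + 1  ⟹  1 = (-2)·47 + (19)·5
So (19)·5 ≡ 1 (mod 47), i.e. 5^(-1) ≡ 19 (mod 47).
x ≡ 19 × 37 = 703 ≡ 45 (mod 47).
Check: 5 × 45 = 225 ≡ 37 (mod 47).
Unique solution: x ≡ 45 (mod 47)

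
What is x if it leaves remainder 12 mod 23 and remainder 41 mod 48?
1001

Using Chinese Remainder Theorem:
M = 23 × 48 = 1104
M1 = 48, M2 = 23
y1 = 48^(-1) mod 23 = 12
y2 = 23^(-1) mod 48 = 23
x = (12×48×12 + 41×23×23) mod 1104 = 1001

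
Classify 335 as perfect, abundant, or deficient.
deficient

Proper divisors of 335: sum = 1 + 5 + 67 = 73
Since 73 < 335, 335 is deficient.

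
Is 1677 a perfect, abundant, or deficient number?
deficient

Proper divisors of 1677: sum = 1 + 3 + 13 + 39 + 43 + 129 + 559 = 787
Since 787 < 1677, 1677 is deficient.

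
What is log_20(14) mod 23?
13

Baby-step giant-step with step n = ⌈√23⌉ = 5.
Baby steps 20^j mod 23 (j:value) for j=0..4: 0:1, 1:20, 2:9, 3:19, 4:12.
Giant-step multiplier: 20^(-5) ≡ 20^(22-5) = 20^17 ≡ 7 (mod 23).
Giant steps γ_i = 14·7^i mod 23: γ_0=14, γ_1=6, γ_2=19 (in table at j=3).
x = i·n + j = 2·5 + 3 = 13.
Check: 20^13 ≡ 14 (mod 23).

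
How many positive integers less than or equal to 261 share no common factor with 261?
168

261 = 3^2 × 29
φ(n) = n × ∏(1 - 1/p) for each prime p dividing n
φ(261) = 261 × (1 - 1/3) × (1 - 1/29) = 168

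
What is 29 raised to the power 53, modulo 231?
134

Repeated squaring. Binary of 53 = 110101.
29^1 ≡ 29 (mod 231); 29^2 ≡ 148 (mod 231); 29^4 ≡ 190 (mod 231); 29^8 ≡ 64 (mod 231); 29^16 ≡ 169 (mod 231); 29^32 ≡ 148 (mod 231)
29^53 = 29^1 × 29^4 × 29^16 × 29^32 ≡ 134 (mod 231)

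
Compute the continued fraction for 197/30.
[6; 1, 1, 3, 4]

Euclidean algorithm steps:
197 = 6 × 30 + 17
30 = 1 × 17 + 13
17 = 1 × 13 + 4
13 = 3 × 4 + 1
4 = 4 × 1 + 0
Continued fraction: [6; 1, 1, 3, 4]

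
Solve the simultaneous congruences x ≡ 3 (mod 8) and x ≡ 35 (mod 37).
35

Using Chinese Remainder Theorem:
M = 8 × 37 = 296
M1 = 37, M2 = 8
y1 = 37^(-1) mod 8 = 5
y2 = 8^(-1) mod 37 = 14
x = (3×37×5 + 35×8×14) mod 296 = 35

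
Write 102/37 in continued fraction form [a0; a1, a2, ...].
[2; 1, 3, 9]

Euclidean algorithm steps:
102 = 2 × 37 + 28
37 = 1 × 28 + 9
28 = 3 × 9 + 1
9 = 9 × 1 + 0
Continued fraction: [2; 1, 3, 9]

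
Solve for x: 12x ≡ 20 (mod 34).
x ≡ 13 (mod 17)

gcd(12, 34) = 2, which divides 20, so solutions exist.
Divide through by 2: 6x ≡ 10 (mod 17).
Find 6^(-1) mod 17 by the extended Euclidean algorithm:
17 = 2 × 6 + 5  ⟹  5 = (1)·17 + (-2)·6
6 = 1 × 5 + 1  ⟹  1 = (-1)·17 + (3)·6
So (3)·6 ≡ 1 (mod 17), i.e. 6^(-1) ≡ 3 (mod 17).
x ≡ 3 × 10 = 30 ≡ 13 (mod 17).
Check: 12 × 13 = 156 ≡ 20 (mod 34).
x ≡ 13 (mod 17), giving 2 solutions mod 34.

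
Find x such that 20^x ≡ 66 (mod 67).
33

Baby-step giant-step with step n = ⌈√67⌉ = 9.
Baby steps 20^j mod 67 (j:value) for j=0..8: 0:1, 1:20, 2:65, 3:27, 4:4, 5:13, 6:59, 7:41, 8:16.
Giant-step multiplier: 20^(-9) ≡ 20^(66-9) = 20^57 ≡ 58 (mod 67).
Giant steps γ_i = 66·58^i mod 67: γ_0=66, γ_1=9, γ_2=53, γ_3=59 (in table at j=6).
x = i·n + j = 3·9 + 6 = 33.
Check: 20^33 ≡ 66 (mod 67).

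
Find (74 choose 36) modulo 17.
5

Using Lucas' theorem:
Write n=74 and k=36 in base 17:
n in base 17: [4, 6]
k in base 17: [2, 2]
C(74,36) mod 17 = ∏ C(n_i, k_i) mod 17
Digit binomials (mod 17): C(4,2) = 6; C(6,2) = 15
Product: 6 × 15 = 90 ≡ 5 (mod 17)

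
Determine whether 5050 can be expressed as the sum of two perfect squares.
3² + 71² (a=3, b=71)

Factorization: 5050 = 2 × 5^2 × 101
By Fermat: n is sum of two squares iff every prime p ≡ 3 (mod 4) appears to even power.
All primes ≡ 3 (mod 4) appear to even power.
Search a = 0, 1, 2, … for 5050 - a² a perfect square: first hit at a = 3: 5050 - 9 = 5041 = 71².
5050 = 3² + 71² = 9 + 5041 ✓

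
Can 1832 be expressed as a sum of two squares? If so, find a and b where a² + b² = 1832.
26² + 34² (a=26, b=34)

Factorization: 1832 = 2^3 × 229
By Fermat: n is sum of two squares iff every prime p ≡ 3 (mod 4) appears to even power.
All primes ≡ 3 (mod 4) appear to even power.
Search a = 0, 1, 2, … for 1832 - a² a perfect square: first hit at a = 26: 1832 - 676 = 1156 = 34².
1832 = 26² + 34² = 676 + 1156 ✓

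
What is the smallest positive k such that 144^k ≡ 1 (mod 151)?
75

151 is prime, so ord(144) divides φ(151) = 150.
Divisors of 150: 1, 2, 3, 5, 6, 10, 15, 25, 30, 50, 75, 150.
Repeated squaring: 144^1 ≡ 144, 144^2 ≡ 49, 144^4 ≡ 136, 144^8 ≡ 74, 144^16 ≡ 40, 144^32 ≡ 90, 144^64 ≡ 97, 144^128 ≡ 47 (mod 151).
Test 144^d mod 151 for each divisor d in increasing order:
144^1 ≡ 144
144^2 ≡ 49
144^3 = 144^2·144^1 ≡ 110
144^5 = 144^4·144^1 ≡ 105
144^6 = 144^4·144^2 ≡ 20
144^10 = 144^8·144^2 ≡ 2
144^15 = 144^8·144^4·144^2·144^1 ≡ 59
144^25 = 144^16·144^8·144^1 ≡ 118
144^30 = 144^16·144^8·144^4·144^2 ≡ 8
144^50 = 144^32·144^16·144^2 ≡ 32
144^75 = 144^64·144^8·144^2·144^1 ≡ 1  ← first divisor giving 1
The order is 75.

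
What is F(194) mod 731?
649

Matrix identity: Q^n = [[F_(n+1), F_n], [F_n, F_(n-1)]] with Q = [[1,1],[1,0]].
n = 194 = 11000010₂. Square-and-multiply, entries mod 731:
Q^1 = [[1,1],[1,0]]
Q^3 = (Q^1)²·Q = [[3,2],[2,1]]
Q^6 = (Q^3)² = [[13,8],[8,5]]
Q^12 = (Q^6)² = [[233,144],[144,89]]
Q^24 = (Q^12)² = [[463,315],[315,148]]
Q^48 = (Q^24)² = [[726,212],[212,514]]
Q^97 = (Q^48)²·Q = [[98,378],[378,451]]
Q^194 = (Q^97)² = [[440,649],[649,522]]
F_194 mod 731 = Q^194[0][1] = 649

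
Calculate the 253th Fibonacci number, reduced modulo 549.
233

Matrix identity: Q^n = [[F_(n+1), F_n], [F_n, F_(n-1)]] with Q = [[1,1],[1,0]].
n = 253 = 11111101₂. Square-and-multiply, entries mod 549:
Q^1 = [[1,1],[1,0]]
Q^3 = (Q^1)²·Q = [[3,2],[2,1]]
Q^7 = (Q^3)²·Q = [[21,13],[13,8]]
Q^15 = (Q^7)²·Q = [[438,61],[61,377]]
Q^31 = (Q^15)²·Q = [[426,121],[121,305]]
Q^63 = (Q^31)²·Q = [[186,124],[124,62]]
Q^126 = (Q^63)² = [[13,8],[8,5]]
Q^253 = (Q^126)²·Q = [[377,233],[233,144]]
F_253 mod 549 = Q^253[0][1] = 233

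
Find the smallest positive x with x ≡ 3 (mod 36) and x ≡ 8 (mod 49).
939

Using Chinese Remainder Theorem:
M = 36 × 49 = 1764
M1 = 49, M2 = 36
y1 = 49^(-1) mod 36 = 25
y2 = 36^(-1) mod 49 = 15
x = (3×49×25 + 8×36×15) mod 1764 = 939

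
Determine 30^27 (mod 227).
166

Repeated squaring. Binary of 27 = 11011.
30^1 ≡ 30 (mod 227); 30^2 ≡ 219 (mod 227); 30^4 ≡ 64 (mod 227); 30^8 ≡ 10 (mod 227); 30^16 ≡ 100 (mod 227)
30^27 = 30^1 × 30^2 × 30^8 × 30^16 ≡ 166 (mod 227)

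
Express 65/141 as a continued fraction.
[0; 2, 5, 1, 10]

Euclidean algorithm steps:
65 = 0 × 141 + 65
141 = 2 × 65 + 11
65 = 5 × 11 + 10
11 = 1 × 10 + 1
10 = 10 × 1 + 0
Continued fraction: [0; 2, 5, 1, 10]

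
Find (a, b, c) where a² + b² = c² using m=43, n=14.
(1653, 1204, 2045)

Euclid's formula: a = m² - n², b = 2mn, c = m² + n²
m = 43, n = 14
a = 43² - 14² = 1849 - 196 = 1653
b = 2 × 43 × 14 = 1204
c = 43² + 14² = 1849 + 196 = 2045
Verification: 1653² + 1204² = 2732409 + 1449616 = 4182025 = 2045² ✓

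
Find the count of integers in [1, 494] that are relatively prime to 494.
216

494 = 2 × 13 × 19
φ(n) = n × ∏(1 - 1/p) for each prime p dividing n
φ(494) = 494 × (1 - 1/2) × (1 - 1/13) × (1 - 1/19) = 216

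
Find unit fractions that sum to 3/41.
1/14 + 1/574

Greedy algorithm:
3/41: ceiling(41/3) = 14, use 1/14
1/574: ceiling(574/1) = 574, use 1/574
Result: 3/41 = 1/14 + 1/574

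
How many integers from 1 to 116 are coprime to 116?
56

116 = 2^2 × 29
φ(n) = n × ∏(1 - 1/p) for each prime p dividing n
φ(116) = 116 × (1 - 1/2) × (1 - 1/29) = 56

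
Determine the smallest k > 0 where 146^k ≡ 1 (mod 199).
198

199 is prime, so ord(146) divides φ(199) = 198.
Divisors of 198: 1, 2, 3, 6, 9, 11, 18, 22, 33, 66, 99, 198.
Repeated squaring: 146^1 ≡ 146, 146^2 ≡ 23, 146^4 ≡ 131, 146^8 ≡ 47, 146^16 ≡ 20, 146^32 ≡ 2, 146^64 ≡ 4, 146^128 ≡ 16 (mod 199).
Test 146^d mod 199 for each divisor d in increasing order:
146^1 ≡ 146
146^2 ≡ 23
146^3 = 146^2·146^1 ≡ 174
146^6 = 146^4·146^2 ≡ 28
146^9 = 146^8·146^1 ≡ 96
146^11 = 146^8·146^2·146^1 ≡ 19
146^18 = 146^16·146^2 ≡ 62
146^22 = 146^16·146^4·146^2 ≡ 162
146^33 = 146^32·146^1 ≡ 93
146^66 = 146^64·146^2 ≡ 92
146^99 = 146^64·146^32·146^2·146^1 ≡ 198
146^198 = 146^128·146^64·146^4·146^2 ≡ 1  ← first divisor giving 1
The order is 198.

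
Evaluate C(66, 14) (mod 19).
0

Using Lucas' theorem:
Write n=66 and k=14 in base 19:
n in base 19: [3, 9]
k in base 19: [0, 14]
C(66,14) mod 19 = ∏ C(n_i, k_i) mod 19
Digit binomials (mod 19): C(3,0) = 1; C(9,14) = 0 (k_i > n_i)
Product: 1 × 0 = 0 ≡ 0 (mod 19)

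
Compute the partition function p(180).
684957390936

p(n) counts ways to write n as a sum of positive integers (order ignored).
Euler's pentagonal recurrence: p(k) = p(k-1) + p(k-2) - p(k-5) - p(k-7) + p(k-12) + p(k-15) - ... (offsets j(3j∓1)/2, signs ++--, p(0)=1, p(<0)=0).
DP table for k = 0..179: p(0)=1, p(1)=1, p(2)=2, p(3)=3, p(4)=5, p(5)=7, p(6)=11, p(7)=15, p(8)=22, p(9)=30, p(10)=42, p(11)=56, p(12)=77, p(13)=101, p(14)=135, p(15)=176, p(16)=231, p(17)=297, p(18)=385, p(19)=490, p(20)=627, p(21)=792, p(22)=1002, p(23)=1255, p(24)=1575, p(25)=1958, p(26)=2436, p(27)=3010, p(28)=3718, p(29)=4565, p(30)=5604, p(31)=6842, p(32)=8349, p(33)=10143, p(34)=12310, p(35)=14883, p(36)=17977, p(37)=21637, p(38)=26015, p(39)=31185, p(40)=37338, p(41)=44583, p(42)=53174, p(43)=63261, p(44)=75175, p(45)=89134, p(46)=105558, p(47)=124754, p(48)=147273, p(49)=173525, p(50)=204226, p(51)=239943, p(52)=281589, p(53)=329931, p(54)=386155, p(55)=451276, p(56)=526823, p(57)=614154, p(58)=715220, p(59)=831820, p(60)=966467, p(61)=1121505, p(62)=1300156, p(63)=1505499, p(64)=1741630, p(65)=2012558, p(66)=2323520, p(67)=2679689, p(68)=3087735, p(69)=3554345, p(70)=4087968, p(71)=4697205, p(72)=5392783, p(73)=6185689, p(74)=7089500, p(75)=8118264, p(76)=9289091, p(77)=10619863, p(78)=12132164, p(79)=13848650, p(80)=15796476, p(81)=18004327, p(82)=20506255, p(83)=23338469, p(84)=26543660, p(85)=30167357, p(86)=34262962, p(87)=38887673, p(88)=44108109, p(89)=49995925, p(90)=56634173, p(91)=64112359, p(92)=72533807, p(93)=82010177, p(94)=92669720, p(95)=104651419, p(96)=118114304, p(97)=133230930, p(98)=150198136, p(99)=169229875, p(100)=190569292, p(101)=214481126, p(102)=241265379, p(103)=271248950, p(104)=304801365, p(105)=342325709, p(106)=384276336, p(107)=431149389, p(108)=483502844, p(109)=541946240, p(110)=607163746, p(111)=679903203, p(112)=761002156, p(113)=851376628, p(114)=952050665, p(115)=1064144451, p(116)=1188908248, p(117)=1327710076, p(118)=1482074143, p(119)=1653668665, p(120)=1844349560, p(121)=2056148051, p(122)=2291320912, p(123)=2552338241, p(124)=2841940500, p(125)=3163127352, p(126)=3519222692, p(127)=3913864295, p(128)=4351078600, p(129)=4835271870, p(130)=5371315400, p(131)=5964539504, p(132)=6620830889, p(133)=7346629512, p(134)=8149040695, p(135)=9035836076, p(136)=10015581680, p(137)=11097645016, p(138)=12292341831, p(139)=13610949895, p(140)=15065878135, p(141)=16670689208, p(142)=18440293320, p(143)=20390982757, p(144)=22540654445, p(145)=24908858009, p(146)=27517052599, p(147)=30388671978, p(148)=33549419497, p(149)=37027355200, p(150)=40853235313, p(151)=45060624582, p(152)=49686288421, p(153)=54770336324, p(154)=60356673280, p(155)=66493182097, p(156)=73232243759, p(157)=80630964769, p(158)=88751778802, p(159)=97662728555, p(160)=107438159466, p(161)=118159068427, p(162)=129913904637, p(163)=142798995930, p(164)=156919475295, p(165)=172389800255, p(166)=189334822579, p(167)=207890420102, p(168)=228204732751, p(169)=250438925115, p(170)=274768617130, p(171)=301384802048, p(172)=330495499613, p(173)=362326859895, p(174)=397125074750, p(175)=435157697830, p(176)=476715857290, p(177)=522115831195, p(178)=571701605655, p(179)=625846753120.
Final step: p(180) = p(179) + p(178) - p(175) - p(173) + p(168) + p(165) - p(158) - p(154) + p(145) + p(140) - p(129) - p(123) + p(110) + p(103) - p(88) - p(80) + p(63) + p(54) - p(35) - p(25) + p(4)
= 625846753120 + 571701605655 - 435157697830 - 362326859895 + 228204732751 + 172389800255 - 88751778802 - 60356673280 + 24908858009 + 15065878135 - 4835271870 - 2552338241 + 607163746 + 271248950 - 44108109 - 15796476 + 1505499 + 386155 - 14883 - 1958 + 5
= 684957390936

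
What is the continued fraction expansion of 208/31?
[6; 1, 2, 2, 4]

Euclidean algorithm steps:
208 = 6 × 31 + 22
31 = 1 × 22 + 9
22 = 2 × 9 + 4
9 = 2 × 4 + 1
4 = 4 × 1 + 0
Continued fraction: [6; 1, 2, 2, 4]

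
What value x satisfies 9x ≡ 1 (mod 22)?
5

gcd(9, 22) = 1, so the inverse exists.
Extended Euclidean algorithm on (22, 9):
22 = 2 × 9 + 4  ⟹  4 = (1)·22 + (-2)·9
9 = 2 × 4 + 1  ⟹  1 = (-2)·22 + (5)·9
So (5)·9 ≡ 1 (mod 22), i.e. 9^(-1) ≡ 5 (mod 22).
Check: 9 × 5 = 45 ≡ 1 (mod 22)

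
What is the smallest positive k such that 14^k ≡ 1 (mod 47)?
23

47 is prime, so ord(14) divides φ(47) = 46.
Divisors of 46: 1, 2, 23, 46.
Repeated squaring: 14^1 ≡ 14, 14^2 ≡ 8, 14^4 ≡ 17, 14^8 ≡ 7, 14^16 ≡ 2, 14^32 ≡ 4 (mod 47).
Test 14^d mod 47 for each divisor d in increasing order:
14^1 ≡ 14
14^2 ≡ 8
14^23 = 14^16·14^4·14^2·14^1 ≡ 1  ← first divisor giving 1
The order is 23.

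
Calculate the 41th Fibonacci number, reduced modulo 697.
124

Matrix identity: Q^n = [[F_(n+1), F_n], [F_n, F_(n-1)]] with Q = [[1,1],[1,0]].
n = 41 = 101001₂. Square-and-multiply, entries mod 697:
Q^1 = [[1,1],[1,0]]
Q^2 = (Q^1)² = [[2,1],[1,1]]
Q^5 = (Q^2)²·Q = [[8,5],[5,3]]
Q^10 = (Q^5)² = [[89,55],[55,34]]
Q^20 = (Q^10)² = [[491,492],[492,696]]
Q^41 = (Q^20)²·Q = [[42,124],[124,615]]
F_41 mod 697 = Q^41[0][1] = 124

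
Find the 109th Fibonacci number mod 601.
41

Matrix identity: Q^n = [[F_(n+1), F_n], [F_n, F_(n-1)]] with Q = [[1,1],[1,0]].
n = 109 = 1101101₂. Square-and-multiply, entries mod 601:
Q^1 = [[1,1],[1,0]]
Q^3 = (Q^1)²·Q = [[3,2],[2,1]]
Q^6 = (Q^3)² = [[13,8],[8,5]]
Q^13 = (Q^6)²·Q = [[377,233],[233,144]]
Q^27 = (Q^13)²·Q = [[483,492],[492,592]]
Q^54 = (Q^27)² = [[563,20],[20,543]]
Q^109 = (Q^54)²·Q = [[525,41],[41,484]]
F_109 mod 601 = Q^109[0][1] = 41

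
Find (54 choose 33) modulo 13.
0

Using Lucas' theorem:
Write n=54 and k=33 in base 13:
n in base 13: [4, 2]
k in base 13: [2, 7]
C(54,33) mod 13 = ∏ C(n_i, k_i) mod 13
Digit binomials (mod 13): C(4,2) = 6; C(2,7) = 0 (k_i > n_i)
Product: 6 × 0 = 0 ≡ 0 (mod 13)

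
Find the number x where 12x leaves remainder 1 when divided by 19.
8

gcd(12, 19) = 1, so the inverse exists.
Extended Euclidean algorithm on (19, 12):
19 = 1 × 12 + 7  ⟹  7 = (1)·19 + (-1)·12
12 = 1 × 7 + 5  ⟹  5 = (-1)·19 + (2)·12
7 = 1 × 5 + 2  ⟹  2 = (2)·19 + (-3)·12
5 = 2 × 2 + 1  ⟹  1 = (-5)·19 + (8)·12
So (8)·12 ≡ 1 (mod 19), i.e. 12^(-1) ≡ 8 (mod 19).
Check: 12 × 8 = 96 ≡ 1 (mod 19)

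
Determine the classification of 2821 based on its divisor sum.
deficient

Proper divisors of 2821: sum = 1 + 7 + 13 + 31 + 91 + 217 + 403 = 763
Since 763 < 2821, 2821 is deficient.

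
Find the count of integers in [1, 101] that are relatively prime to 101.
100

101 = 101
φ(n) = n × ∏(1 - 1/p) for each prime p dividing n
φ(101) = 101 × (1 - 1/101) = 100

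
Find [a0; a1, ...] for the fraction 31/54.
[0; 1, 1, 2, 1, 7]

Euclidean algorithm steps:
31 = 0 × 54 + 31
54 = 1 × 31 + 23
31 = 1 × 23 + 8
23 = 2 × 8 + 7
8 = 1 × 7 + 1
7 = 7 × 1 + 0
Continued fraction: [0; 1, 1, 2, 1, 7]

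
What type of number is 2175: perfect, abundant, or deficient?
deficient

Proper divisors of 2175: sum = 1 + 3 + 5 + 15 + 25 + 29 + 75 + 87 + 145 + 435 + 725 = 1545
Since 1545 < 2175, 2175 is deficient.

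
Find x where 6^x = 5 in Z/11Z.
6

Baby-step giant-step with step n = ⌈√11⌉ = 4.
Baby steps 6^j mod 11 (j:value) for j=0..3: 0:1, 1:6, 2:3, 3:7.
Giant-step multiplier: 6^(-4) ≡ 6^(10-4) = 6^6 ≡ 5 (mod 11).
Giant steps γ_i = 5·5^i mod 11: γ_0=5, γ_1=3 (in table at j=2).
x = i·n + j = 1·4 + 2 = 6.
Check: 6^6 ≡ 5 (mod 11).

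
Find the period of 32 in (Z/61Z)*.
12

61 is prime, so ord(32) divides φ(61) = 60.
Divisors of 60: 1, 2, 3, 4, 5, 6, 10, 12, 15, 20, 30, 60.
Repeated squaring: 32^1 ≡ 32, 32^2 ≡ 48, 32^4 ≡ 47, 32^8 ≡ 13, 32^16 ≡ 47, 32^32 ≡ 13 (mod 61).
Test 32^d mod 61 for each divisor d in increasing order:
32^1 ≡ 32
32^2 ≡ 48
32^3 = 32^2·32^1 ≡ 11
32^4 ≡ 47
32^5 = 32^4·32^1 ≡ 40
32^6 = 32^4·32^2 ≡ 60
32^10 = 32^8·32^2 ≡ 14
32^12 = 32^8·32^4 ≡ 1  ← first divisor giving 1
The order is 12.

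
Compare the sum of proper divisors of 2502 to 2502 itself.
abundant

Proper divisors of 2502: sum = 1 + 2 + 3 + 6 + 9 + 18 + 139 + 278 + 417 + 834 + 1251 = 2958
Since 2958 > 2502, 2502 is abundant.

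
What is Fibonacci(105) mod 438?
70

Matrix identity: Q^n = [[F_(n+1), F_n], [F_n, F_(n-1)]] with Q = [[1,1],[1,0]].
n = 105 = 1101001₂. Square-and-multiply, entries mod 438:
Q^1 = [[1,1],[1,0]]
Q^3 = (Q^1)²·Q = [[3,2],[2,1]]
Q^6 = (Q^3)² = [[13,8],[8,5]]
Q^13 = (Q^6)²·Q = [[377,233],[233,144]]
Q^26 = (Q^13)² = [[194,67],[67,127]]
Q^52 = (Q^26)² = [[77,45],[45,32]]
Q^105 = (Q^52)²·Q = [[157,70],[70,87]]
F_105 mod 438 = Q^105[0][1] = 70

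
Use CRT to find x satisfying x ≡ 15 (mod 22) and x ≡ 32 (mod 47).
455

Using Chinese Remainder Theorem:
M = 22 × 47 = 1034
M1 = 47, M2 = 22
y1 = 47^(-1) mod 22 = 15
y2 = 22^(-1) mod 47 = 15
x = (15×47×15 + 32×22×15) mod 1034 = 455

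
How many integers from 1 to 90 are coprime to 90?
24

90 = 2 × 3^2 × 5
φ(n) = n × ∏(1 - 1/p) for each prime p dividing n
φ(90) = 90 × (1 - 1/2) × (1 - 1/3) × (1 - 1/5) = 24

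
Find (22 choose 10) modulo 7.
0

Using Lucas' theorem:
Write n=22 and k=10 in base 7:
n in base 7: [3, 1]
k in base 7: [1, 3]
C(22,10) mod 7 = ∏ C(n_i, k_i) mod 7
Digit binomials (mod 7): C(3,1) = 3; C(1,3) = 0 (k_i > n_i)
Product: 3 × 0 = 0 ≡ 0 (mod 7)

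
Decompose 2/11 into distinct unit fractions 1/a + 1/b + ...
1/6 + 1/66

Greedy algorithm:
2/11: ceiling(11/2) = 6, use 1/6
1/66: ceiling(66/1) = 66, use 1/66
Result: 2/11 = 1/6 + 1/66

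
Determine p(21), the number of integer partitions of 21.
792

p(n) counts ways to write n as a sum of positive integers (order ignored).
Euler's pentagonal recurrence: p(k) = p(k-1) + p(k-2) - p(k-5) - p(k-7) + p(k-12) + p(k-15) - ... (offsets j(3j∓1)/2, signs ++--, p(0)=1, p(<0)=0).
DP table for k = 0..20: p(0)=1, p(1)=1, p(2)=2, p(3)=3, p(4)=5, p(5)=7, p(6)=11, p(7)=15, p(8)=22, p(9)=30, p(10)=42, p(11)=56, p(12)=77, p(13)=101, p(14)=135, p(15)=176, p(16)=231, p(17)=297, p(18)=385, p(19)=490, p(20)=627.
Final step: p(21) = p(20) + p(19) - p(16) - p(14) + p(9) + p(6)
= 627 + 490 - 231 - 135 + 30 + 11
= 792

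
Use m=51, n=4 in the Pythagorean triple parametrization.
(2585, 408, 2617)

Euclid's formula: a = m² - n², b = 2mn, c = m² + n²
m = 51, n = 4
a = 51² - 4² = 2601 - 16 = 2585
b = 2 × 51 × 4 = 408
c = 51² + 4² = 2601 + 16 = 2617
Verification: 2585² + 408² = 6682225 + 166464 = 6848689 = 2617² ✓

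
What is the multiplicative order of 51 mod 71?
14

71 is prime, so ord(51) divides φ(71) = 70.
Divisors of 70: 1, 2, 5, 7, 10, 14, 35, 70.
Repeated squaring: 51^1 ≡ 51, 51^2 ≡ 45, 51^4 ≡ 37, 51^8 ≡ 20, 51^16 ≡ 45, 51^32 ≡ 37, 51^64 ≡ 20 (mod 71).
Test 51^d mod 71 for each divisor d in increasing order:
51^1 ≡ 51
51^2 ≡ 45
51^5 = 51^4·51^1 ≡ 41
51^7 = 51^4·51^2·51^1 ≡ 70
51^10 = 51^8·51^2 ≡ 48
51^14 = 51^8·51^4·51^2 ≡ 1  ← first divisor giving 1
The order is 14.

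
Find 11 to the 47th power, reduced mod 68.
31

Repeated squaring. Binary of 47 = 101111.
11^1 ≡ 11 (mod 68); 11^2 ≡ 53 (mod 68); 11^4 ≡ 21 (mod 68); 11^8 ≡ 33 (mod 68); 11^16 ≡ 1 (mod 68); 11^32 ≡ 1 (mod 68)
11^47 = 11^1 × 11^2 × 11^4 × 11^8 × 11^32 ≡ 31 (mod 68)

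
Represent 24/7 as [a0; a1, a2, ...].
[3; 2, 3]

Euclidean algorithm steps:
24 = 3 × 7 + 3
7 = 2 × 3 + 1
3 = 3 × 1 + 0
Continued fraction: [3; 2, 3]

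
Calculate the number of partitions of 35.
14883

p(n) counts ways to write n as a sum of positive integers (order ignored).
Euler's pentagonal recurrence: p(k) = p(k-1) + p(k-2) - p(k-5) - p(k-7) + p(k-12) + p(k-15) - ... (offsets j(3j∓1)/2, signs ++--, p(0)=1, p(<0)=0).
DP table for k = 0..34: p(0)=1, p(1)=1, p(2)=2, p(3)=3, p(4)=5, p(5)=7, p(6)=11, p(7)=15, p(8)=22, p(9)=30, p(10)=42, p(11)=56, p(12)=77, p(13)=101, p(14)=135, p(15)=176, p(16)=231, p(17)=297, p(18)=385, p(19)=490, p(20)=627, p(21)=792, p(22)=1002, p(23)=1255, p(24)=1575, p(25)=1958, p(26)=2436, p(27)=3010, p(28)=3718, p(29)=4565, p(30)=5604, p(31)=6842, p(32)=8349, p(33)=10143, p(34)=12310.
Final step: p(35) = p(34) + p(33) - p(30) - p(28) + p(23) + p(20) - p(13) - p(9) + p(0)
= 12310 + 10143 - 5604 - 3718 + 1255 + 627 - 101 - 30 + 1
= 14883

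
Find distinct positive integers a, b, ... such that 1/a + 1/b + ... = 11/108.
1/10 + 1/540

Greedy algorithm:
11/108: ceiling(108/11) = 10, use 1/10
1/540: ceiling(540/1) = 540, use 1/540
Result: 11/108 = 1/10 + 1/540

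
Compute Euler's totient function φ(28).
12

28 = 2^2 × 7
φ(n) = n × ∏(1 - 1/p) for each prime p dividing n
φ(28) = 28 × (1 - 1/2) × (1 - 1/7) = 12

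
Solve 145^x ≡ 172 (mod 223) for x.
82

Baby-step giant-step with step n = ⌈√223⌉ = 15.
Baby steps 145^j mod 223 (j:value) for j=0..14: 0:1, 1:145, 2:63, 3:215, 4:178, 5:165, 6:64, 7:137, 8:18, 9:157, 10:19, 11:79, 12:82, 13:71, 14:37.
Giant-step multiplier: 145^(-15) ≡ 145^(222-15) = 145^207 ≡ 103 (mod 223).
Giant steps γ_i = 172·103^i mod 223: γ_0=172, γ_1=99, γ_2=162, γ_3=184, γ_4=220, γ_5=137 (in table at j=7).
x = i·n + j = 5·15 + 7 = 82.
Check: 145^82 ≡ 172 (mod 223).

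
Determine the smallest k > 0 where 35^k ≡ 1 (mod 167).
166

167 is prime, so ord(35) divides φ(167) = 166.
Divisors of 166: 1, 2, 83, 166.
Repeated squaring: 35^1 ≡ 35, 35^2 ≡ 56, 35^4 ≡ 130, 35^8 ≡ 33, 35^16 ≡ 87, 35^32 ≡ 54, 35^64 ≡ 77, 35^128 ≡ 84 (mod 167).
Test 35^d mod 167 for each divisor d in increasing order:
35^1 ≡ 35
35^2 ≡ 56
35^83 = 35^64·35^16·35^2·35^1 ≡ 166
35^166 = 35^128·35^32·35^4·35^2 ≡ 1  ← first divisor giving 1
The order is 166.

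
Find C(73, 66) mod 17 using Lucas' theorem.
0

Using Lucas' theorem:
Write n=73 and k=66 in base 17:
n in base 17: [4, 5]
k in base 17: [3, 15]
C(73,66) mod 17 = ∏ C(n_i, k_i) mod 17
Digit binomials (mod 17): C(4,3) = 4; C(5,15) = 0 (k_i > n_i)
Product: 4 × 0 = 0 ≡ 0 (mod 17)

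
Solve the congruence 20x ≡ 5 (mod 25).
x ≡ 4 (mod 5)

gcd(20, 25) = 5, which divides 5, so solutions exist.
Divide through by 5: 4x ≡ 1 (mod 5).
Find 4^(-1) mod 5 by the extended Euclidean algorithm:
5 = 1 × 4 + 1  ⟹  1 = (1)·5 + (-1)·4
So (-1)·4 ≡ 1 (mod 5), i.e. 4^(-1) ≡ -1 ≡ 4 (mod 5).
x ≡ 4 × 1 = 4 ≡ 4 (mod 5).
Check: 20 × 4 = 80 ≡ 5 (mod 25).
x ≡ 4 (mod 5), giving 5 solutions mod 25.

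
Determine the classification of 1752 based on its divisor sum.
abundant

Proper divisors of 1752: sum = 1 + 2 + 3 + 4 + 6 + 8 + 12 + 24 + 73 + 146 + 219 + 292 + 438 + 584 + 876 = 2688
Since 2688 > 1752, 1752 is abundant.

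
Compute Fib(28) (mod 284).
15

Matrix identity: Q^n = [[F_(n+1), F_n], [F_n, F_(n-1)]] with Q = [[1,1],[1,0]].
n = 28 = 11100₂. Square-and-multiply, entries mod 284:
Q^1 = [[1,1],[1,0]]
Q^3 = (Q^1)²·Q = [[3,2],[2,1]]
Q^7 = (Q^3)²·Q = [[21,13],[13,8]]
Q^14 = (Q^7)² = [[42,93],[93,233]]
Q^28 = (Q^14)² = [[189,15],[15,174]]
F_28 mod 284 = Q^28[0][1] = 15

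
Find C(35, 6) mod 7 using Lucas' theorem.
0

Using Lucas' theorem:
Write n=35 and k=6 in base 7:
n in base 7: [5, 0]
k in base 7: [0, 6]
C(35,6) mod 7 = ∏ C(n_i, k_i) mod 7
Digit binomials (mod 7): C(5,0) = 1; C(0,6) = 0 (k_i > n_i)
Product: 1 × 0 = 0 ≡ 0 (mod 7)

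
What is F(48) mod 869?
857

Matrix identity: Q^n = [[F_(n+1), F_n], [F_n, F_(n-1)]] with Q = [[1,1],[1,0]].
n = 48 = 110000₂. Square-and-multiply, entries mod 869:
Q^1 = [[1,1],[1,0]]
Q^3 = (Q^1)²·Q = [[3,2],[2,1]]
Q^6 = (Q^3)² = [[13,8],[8,5]]
Q^12 = (Q^6)² = [[233,144],[144,89]]
Q^24 = (Q^12)² = [[291,311],[311,849]]
Q^48 = (Q^24)² = [[650,857],[857,662]]
F_48 mod 869 = Q^48[0][1] = 857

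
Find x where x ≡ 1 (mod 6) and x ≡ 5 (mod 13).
31

Using Chinese Remainder Theorem:
M = 6 × 13 = 78
M1 = 13, M2 = 6
y1 = 13^(-1) mod 6 = 1
y2 = 6^(-1) mod 13 = 11
x = (1×13×1 + 5×6×11) mod 78 = 31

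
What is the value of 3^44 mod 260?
61

Repeated squaring. Binary of 44 = 101100.
3^1 ≡ 3 (mod 260); 3^2 ≡ 9 (mod 260); 3^4 ≡ 81 (mod 260); 3^8 ≡ 61 (mod 260); 3^16 ≡ 81 (mod 260); 3^32 ≡ 61 (mod 260)
3^44 = 3^4 × 3^8 × 3^32 ≡ 61 (mod 260)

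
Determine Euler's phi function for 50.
20

50 = 2 × 5^2
φ(n) = n × ∏(1 - 1/p) for each prime p dividing n
φ(50) = 50 × (1 - 1/2) × (1 - 1/5) = 20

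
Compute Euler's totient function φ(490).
168

490 = 2 × 5 × 7^2
φ(n) = n × ∏(1 - 1/p) for each prime p dividing n
φ(490) = 490 × (1 - 1/2) × (1 - 1/5) × (1 - 1/7) = 168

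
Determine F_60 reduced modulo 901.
893

Matrix identity: Q^n = [[F_(n+1), F_n], [F_n, F_(n-1)]] with Q = [[1,1],[1,0]].
n = 60 = 111100₂. Square-and-multiply, entries mod 901:
Q^1 = [[1,1],[1,0]]
Q^3 = (Q^1)²·Q = [[3,2],[2,1]]
Q^7 = (Q^3)²·Q = [[21,13],[13,8]]
Q^15 = (Q^7)²·Q = [[86,610],[610,377]]
Q^30 = (Q^15)² = [[175,417],[417,659]]
Q^60 = (Q^30)² = [[888,893],[893,896]]
F_60 mod 901 = Q^60[0][1] = 893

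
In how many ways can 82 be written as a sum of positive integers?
20506255

p(n) counts ways to write n as a sum of positive integers (order ignored).
Euler's pentagonal recurrence: p(k) = p(k-1) + p(k-2) - p(k-5) - p(k-7) + p(k-12) + p(k-15) - ... (offsets j(3j∓1)/2, signs ++--, p(0)=1, p(<0)=0).
DP table for k = 0..81: p(0)=1, p(1)=1, p(2)=2, p(3)=3, p(4)=5, p(5)=7, p(6)=11, p(7)=15, p(8)=22, p(9)=30, p(10)=42, p(11)=56, p(12)=77, p(13)=101, p(14)=135, p(15)=176, p(16)=231, p(17)=297, p(18)=385, p(19)=490, p(20)=627, p(21)=792, p(22)=1002, p(23)=1255, p(24)=1575, p(25)=1958, p(26)=2436, p(27)=3010, p(28)=3718, p(29)=4565, p(30)=5604, p(31)=6842, p(32)=8349, p(33)=10143, p(34)=12310, p(35)=14883, p(36)=17977, p(37)=21637, p(38)=26015, p(39)=31185, p(40)=37338, p(41)=44583, p(42)=53174, p(43)=63261, p(44)=75175, p(45)=89134, p(46)=105558, p(47)=124754, p(48)=147273, p(49)=173525, p(50)=204226, p(51)=239943, p(52)=281589, p(53)=329931, p(54)=386155, p(55)=451276, p(56)=526823, p(57)=614154, p(58)=715220, p(59)=831820, p(60)=966467, p(61)=1121505, p(62)=1300156, p(63)=1505499, p(64)=1741630, p(65)=2012558, p(66)=2323520, p(67)=2679689, p(68)=3087735, p(69)=3554345, p(70)=4087968, p(71)=4697205, p(72)=5392783, p(73)=6185689, p(74)=7089500, p(75)=8118264, p(76)=9289091, p(77)=10619863, p(78)=12132164, p(79)=13848650, p(80)=15796476, p(81)=18004327.
Final step: p(82) = p(81) + p(80) - p(77) - p(75) + p(70) + p(67) - p(60) - p(56) + p(47) + p(42) - p(31) - p(25) + p(12) + p(5)
= 18004327 + 15796476 - 10619863 - 8118264 + 4087968 + 2679689 - 966467 - 526823 + 124754 + 53174 - 6842 - 1958 + 77 + 7
= 20506255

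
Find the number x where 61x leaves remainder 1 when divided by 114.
43

gcd(61, 114) = 1, so the inverse exists.
Extended Euclidean algorithm on (114, 61):
114 = 1 × 61 + 53  ⟹  53 = (1)·114 + (-1)·61
61 = 1 × 53 + 8  ⟹  8 = (-1)·114 + (2)·61
53 = 6 × 8 + 5  ⟹  5 = (7)·114 + (-13)·61
8 = 1 × 5 + 3  ⟹  3 = (-8)·114 + (15)·61
5 = 1 × 3 + 2  ⟹  2 = (15)·114 + (-28)·61
3 = 1 × 2 + 1  ⟹  1 = (-23)·114 + (43)·61
So (43)·61 ≡ 1 (mod 114), i.e. 61^(-1) ≡ 43 (mod 114).
Check: 61 × 43 = 2623 ≡ 1 (mod 114)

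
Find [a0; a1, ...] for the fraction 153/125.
[1; 4, 2, 6, 2]

Euclidean algorithm steps:
153 = 1 × 125 + 28
125 = 4 × 28 + 13
28 = 2 × 13 + 2
13 = 6 × 2 + 1
2 = 2 × 1 + 0
Continued fraction: [1; 4, 2, 6, 2]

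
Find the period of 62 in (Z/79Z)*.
13

79 is prime, so ord(62) divides φ(79) = 78.
Divisors of 78: 1, 2, 3, 6, 13, 26, 39, 78.
Repeated squaring: 62^1 ≡ 62, 62^2 ≡ 52, 62^4 ≡ 18, 62^8 ≡ 8, 62^16 ≡ 64, 62^32 ≡ 67, 62^64 ≡ 65 (mod 79).
Test 62^d mod 79 for each divisor d in increasing order:
62^1 ≡ 62
62^2 ≡ 52
62^3 = 62^2·62^1 ≡ 64
62^6 = 62^4·62^2 ≡ 67
62^13 = 62^8·62^4·62^1 ≡ 1  ← first divisor giving 1
The order is 13.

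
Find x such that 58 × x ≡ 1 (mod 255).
22

gcd(58, 255) = 1, so the inverse exists.
Extended Euclidean algorithm on (255, 58):
255 = 4 × 58 + 23  ⟹  23 = (1)·255 + (-4)·58
58 = 2 × 23 + 12  ⟹  12 = (-2)·255 + (9)·58
23 = 1 × 12 + 11  ⟹  11 = (3)·255 + (-13)·58
12 = 1 × 11 + 1  ⟹  1 = (-5)·255 + (22)·58
So (22)·58 ≡ 1 (mod 255), i.e. 58^(-1) ≡ 22 (mod 255).
Check: 58 × 22 = 1276 ≡ 1 (mod 255)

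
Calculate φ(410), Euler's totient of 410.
160

410 = 2 × 5 × 41
φ(n) = n × ∏(1 - 1/p) for each prime p dividing n
φ(410) = 410 × (1 - 1/2) × (1 - 1/5) × (1 - 1/41) = 160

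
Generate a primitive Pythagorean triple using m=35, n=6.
(1189, 420, 1261)

Euclid's formula: a = m² - n², b = 2mn, c = m² + n²
m = 35, n = 6
a = 35² - 6² = 1225 - 36 = 1189
b = 2 × 35 × 6 = 420
c = 35² + 6² = 1225 + 36 = 1261
Verification: 1189² + 420² = 1413721 + 176400 = 1590121 = 1261² ✓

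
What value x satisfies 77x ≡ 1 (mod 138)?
95

gcd(77, 138) = 1, so the inverse exists.
Extended Euclidean algorithm on (138, 77):
138 = 1 × 77 + 61  ⟹  61 = (1)·138 + (-1)·77
77 = 1 × 61 + 16  ⟹  16 = (-1)·138 + (2)·77
61 = 3 × 16 + 13  ⟹  13 = (4)·138 + (-7)·77
16 = 1 × 13 + 3  ⟹  3 = (-5)·138 + (9)·77
13 = 4 × 3 + 1  ⟹  1 = (24)·138 + (-43)·77
So (-43)·77 ≡ 1 (mod 138), i.e. 77^(-1) ≡ -43 ≡ 95 (mod 138).
Check: 77 × 95 = 7315 ≡ 1 (mod 138)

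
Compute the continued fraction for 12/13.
[0; 1, 12]

Euclidean algorithm steps:
12 = 0 × 13 + 12
13 = 1 × 12 + 1
12 = 12 × 1 + 0
Continued fraction: [0; 1, 12]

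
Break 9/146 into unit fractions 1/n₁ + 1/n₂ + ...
1/17 + 1/355 + 1/293704 + 1/129392765720

Greedy algorithm:
9/146: ceiling(146/9) = 17, use 1/17
7/2482: ceiling(2482/7) = 355, use 1/355
3/881110: ceiling(881110/3) = 293704, use 1/293704
1/129392765720: ceiling(129392765720/1) = 129392765720, use 1/129392765720
Result: 9/146 = 1/17 + 1/355 + 1/293704 + 1/129392765720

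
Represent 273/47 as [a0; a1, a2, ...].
[5; 1, 4, 4, 2]

Euclidean algorithm steps:
273 = 5 × 47 + 38
47 = 1 × 38 + 9
38 = 4 × 9 + 2
9 = 4 × 2 + 1
2 = 2 × 1 + 0
Continued fraction: [5; 1, 4, 4, 2]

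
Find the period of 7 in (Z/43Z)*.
6

43 is prime, so ord(7) divides φ(43) = 42.
Divisors of 42: 1, 2, 3, 6, 7, 14, 21, 42.
Repeated squaring: 7^1 ≡ 7, 7^2 ≡ 6, 7^4 ≡ 36, 7^8 ≡ 6, 7^16 ≡ 36, 7^32 ≡ 6 (mod 43).
Test 7^d mod 43 for each divisor d in increasing order:
7^1 ≡ 7
7^2 ≡ 6
7^3 = 7^2·7^1 ≡ 42
7^6 = 7^4·7^2 ≡ 1  ← first divisor giving 1
The order is 6.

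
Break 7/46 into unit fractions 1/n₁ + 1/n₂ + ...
1/7 + 1/108 + 1/17388

Greedy algorithm:
7/46: ceiling(46/7) = 7, use 1/7
3/322: ceiling(322/3) = 108, use 1/108
1/17388: ceiling(17388/1) = 17388, use 1/17388
Result: 7/46 = 1/7 + 1/108 + 1/17388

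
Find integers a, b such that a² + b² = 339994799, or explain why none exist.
Not possible

Factorization: 339994799 = 73 × 167^3
By Fermat: n is sum of two squares iff every prime p ≡ 3 (mod 4) appears to even power.
Prime(s) ≡ 3 (mod 4) with odd exponent: [(167, 3)]
Therefore 339994799 cannot be expressed as a² + b².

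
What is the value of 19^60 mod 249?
160

Repeated squaring. Binary of 60 = 111100.
19^1 ≡ 19 (mod 249); 19^2 ≡ 112 (mod 249); 19^4 ≡ 94 (mod 249); 19^8 ≡ 121 (mod 249); 19^16 ≡ 199 (mod 249); 19^32 ≡ 10 (mod 249)
19^60 = 19^4 × 19^8 × 19^16 × 19^32 ≡ 160 (mod 249)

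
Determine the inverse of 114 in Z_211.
87

gcd(114, 211) = 1, so the inverse exists.
Extended Euclidean algorithm on (211, 114):
211 = 1 × 114 + 97  ⟹  97 = (1)·211 + (-1)·114
114 = 1 × 97 + 17  ⟹  17 = (-1)·211 + (2)·114
97 = 5 × 17 + 12  ⟹  12 = (6)·211 + (-11)·114
17 = 1 × 12 + 5  ⟹  5 = (-7)·211 + (13)·114
12 = 2 × 5 + 2  ⟹  2 = (20)·211 + (-37)·114
5 = 2 × 2 + 1  ⟹  1 = (-47)·211 + (87)·114
So (87)·114 ≡ 1 (mod 211), i.e. 114^(-1) ≡ 87 (mod 211).
Check: 114 × 87 = 9918 ≡ 1 (mod 211)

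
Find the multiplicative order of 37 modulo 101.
25

101 is prime, so ord(37) divides φ(101) = 100.
Divisors of 100: 1, 2, 4, 5, 10, 20, 25, 50, 100.
Repeated squaring: 37^1 ≡ 37, 37^2 ≡ 56, 37^4 ≡ 5, 37^8 ≡ 25, 37^16 ≡ 19, 37^32 ≡ 58, 37^64 ≡ 31 (mod 101).
Test 37^d mod 101 for each divisor d in increasing order:
37^1 ≡ 37
37^2 ≡ 56
37^4 ≡ 5
37^5 = 37^4·37^1 ≡ 84
37^10 = 37^8·37^2 ≡ 87
37^20 = 37^16·37^4 ≡ 95
37^25 = 37^16·37^8·37^1 ≡ 1  ← first divisor giving 1
The order is 25.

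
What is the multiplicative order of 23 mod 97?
96

97 is prime, so ord(23) divides φ(97) = 96.
Divisors of 96: 1, 2, 3, 4, 6, 8, 12, 16, 24, 32, 48, 96.
Repeated squaring: 23^1 ≡ 23, 23^2 ≡ 44, 23^4 ≡ 93, 23^8 ≡ 16, 23^16 ≡ 62, 23^32 ≡ 61, 23^64 ≡ 35 (mod 97).
Test 23^d mod 97 for each divisor d in increasing order:
23^1 ≡ 23
23^2 ≡ 44
23^3 = 23^2·23^1 ≡ 42
23^4 ≡ 93
23^6 = 23^4·23^2 ≡ 18
23^8 ≡ 16
23^12 = 23^8·23^4 ≡ 33
23^16 ≡ 62
23^24 = 23^16·23^8 ≡ 22
23^32 ≡ 61
23^48 = 23^32·23^16 ≡ 96
23^96 = 23^64·23^32 ≡ 1  ← first divisor giving 1
The order is 96.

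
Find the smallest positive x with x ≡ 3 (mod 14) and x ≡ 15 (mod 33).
213

Using Chinese Remainder Theorem:
M = 14 × 33 = 462
M1 = 33, M2 = 14
y1 = 33^(-1) mod 14 = 3
y2 = 14^(-1) mod 33 = 26
x = (3×33×3 + 15×14×26) mod 462 = 213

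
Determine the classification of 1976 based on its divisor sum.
abundant

Proper divisors of 1976: sum = 1 + 2 + 4 + 8 + 13 + 19 + 26 + 38 + 52 + 76 + 104 + 152 + 247 + 494 + 988 = 2224
Since 2224 > 1976, 1976 is abundant.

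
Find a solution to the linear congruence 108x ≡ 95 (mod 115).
x ≡ 85 (mod 115)

gcd(108, 115) = 1, which divides 95, so solutions exist.
Find 108^(-1) mod 115 by the extended Euclidean algorithm:
115 = 1 × 108 + 7  ⟹  7 = (1)·115 + (-1)·108
108 = 15 × 7 + 3  ⟹  3 = (-15)·115 + (16)·108
7 = 2 × 3 + 1  ⟹  1 = (31)·115 + (-33)·108
So (-33)·108 ≡ 1 (mod 115), i.e. 108^(-1) ≡ -33 ≡ 82 (mod 115).
x ≡ 82 × 95 = 7790 ≡ 85 (mod 115).
Check: 108 × 85 = 9180 ≡ 95 (mod 115).
Unique solution: x ≡ 85 (mod 115)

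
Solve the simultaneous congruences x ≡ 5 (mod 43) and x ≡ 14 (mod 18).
392

Using Chinese Remainder Theorem:
M = 43 × 18 = 774
M1 = 18, M2 = 43
y1 = 18^(-1) mod 43 = 12
y2 = 43^(-1) mod 18 = 13
x = (5×18×12 + 14×43×13) mod 774 = 392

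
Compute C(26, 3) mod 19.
16

Using Lucas' theorem:
Write n=26 and k=3 in base 19:
n in base 19: [1, 7]
k in base 19: [0, 3]
C(26,3) mod 19 = ∏ C(n_i, k_i) mod 19
Digit binomials (mod 19): C(1,0) = 1; C(7,3) = 35 ≡ 16
Product: 1 × 16 = 16 ≡ 16 (mod 19)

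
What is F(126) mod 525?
293

Matrix identity: Q^n = [[F_(n+1), F_n], [F_n, F_(n-1)]] with Q = [[1,1],[1,0]].
n = 126 = 1111110₂. Square-and-multiply, entries mod 525:
Q^1 = [[1,1],[1,0]]
Q^3 = (Q^1)²·Q = [[3,2],[2,1]]
Q^7 = (Q^3)²·Q = [[21,13],[13,8]]
Q^15 = (Q^7)²·Q = [[462,85],[85,377]]
Q^31 = (Q^15)²·Q = [[84,169],[169,440]]
Q^63 = (Q^31)²·Q = [[273,442],[442,356]]
Q^126 = (Q^63)² = [[43,293],[293,275]]
F_126 mod 525 = Q^126[0][1] = 293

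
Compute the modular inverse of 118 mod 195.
157

gcd(118, 195) = 1, so the inverse exists.
Extended Euclidean algorithm on (195, 118):
195 = 1 × 118 + 77  ⟹  77 = (1)·195 + (-1)·118
118 = 1 × 77 + 41  ⟹  41 = (-1)·195 + (2)·118
77 = 1 × 41 + 36  ⟹  36 = (2)·195 + (-3)·118
41 = 1 × 36 + 5  ⟹  5 = (-3)·195 + (5)·118
36 = 7 × 5 + 1  ⟹  1 = (23)·195 + (-38)·118
So (-38)·118 ≡ 1 (mod 195), i.e. 118^(-1) ≡ -38 ≡ 157 (mod 195).
Check: 118 × 157 = 18526 ≡ 1 (mod 195)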